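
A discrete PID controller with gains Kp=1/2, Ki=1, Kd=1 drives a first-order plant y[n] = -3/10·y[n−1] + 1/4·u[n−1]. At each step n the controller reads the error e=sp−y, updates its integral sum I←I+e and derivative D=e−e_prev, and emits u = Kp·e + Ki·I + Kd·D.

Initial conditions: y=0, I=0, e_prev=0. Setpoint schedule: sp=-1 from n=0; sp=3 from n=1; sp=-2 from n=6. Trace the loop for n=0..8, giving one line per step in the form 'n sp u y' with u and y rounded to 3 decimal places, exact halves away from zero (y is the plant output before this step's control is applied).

0 -1 -2.500 0.000
1 3 9.063 -0.625
2 3 0.367 2.453
3 3 11.735 -0.644
4 3 2.854 3.127
5 3 14.877 -0.225
6 -2 -7.778 3.787
7 -2 12.615 -3.081
8 -2 -11.068 4.078

(exact arithmetic carried between steps; '≈' marks a value shown rounded to 6 d.p. or computed from one; I and e_prev carry over from the previous line; the table rounds u and y to 3 d.p., halves away from zero)
n=0: y=0, sp=-1, e=sp−y=-1; I=-1, D=e−e_prev=-1; u=1/2·(-1)+1·(-1)+1·(-1)=-2.5; next y=-3/10·0+1/4·(-2.5)=-0.625
n=1: y=-0.625, sp=3, e=sp−y=3.625; I=2.625, D=e−e_prev=4.625; u=1/2·3.625+1·2.625+1·4.625=9.0625; next y=-3/10·(-0.625)+1/4·9.0625=2.453125
n=2: y=2.453125, sp=3, e=sp−y=0.546875; I=3.171875, D=e−e_prev=-3.078125; u=1/2·0.546875+1·3.171875+1·(-3.078125)≈0.367188; next y=-3/10·2.453125+1/4·0.367188≈-0.644141
n=3: y≈-0.644141, sp=3, e=sp−y≈3.644141; I≈6.816016, D=e−e_prev≈3.097266; u=1/2·3.644141+1·6.816016+1·3.097266≈11.735352; next y=-3/10·(-0.644141)+1/4·11.735352≈3.127080
n=4: y≈3.127080, sp=3, e=sp−y≈-0.127080; I≈6.688936, D=e−e_prev≈-3.771221; u=1/2·(-0.127080)+1·6.688936+1·(-3.771221)≈2.854175; next y=-3/10·3.127080+1/4·2.854175≈-0.224580
n=5: y≈-0.224580, sp=3, e=sp−y≈3.224580; I≈9.913516, D=e−e_prev≈3.351660; u=1/2·3.224580+1·9.913516+1·3.351660≈14.877466; next y=-3/10·(-0.224580)+1/4·14.877466≈3.786741
n=6: y≈3.786741, sp=-2, e=sp−y≈-5.786741; I≈4.126775, D=e−e_prev≈-9.011321; u=1/2·(-5.786741)+1·4.126775+1·(-9.011321)≈-7.777916; next y=-3/10·3.786741+1/4·(-7.777916)≈-3.080501
n=7: y≈-3.080501, sp=-2, e=sp−y≈1.080501; I≈5.207276, D=e−e_prev≈6.867242; u=1/2·1.080501+1·5.207276+1·6.867242≈12.614769; next y=-3/10·(-3.080501)+1/4·12.614769≈4.077843
n=8: y≈4.077843, sp=-2, e=sp−y≈-6.077843; I≈-0.870566, D=e−e_prev≈-7.158344; u=1/2·(-6.077843)+1·(-0.870566)+1·(-7.158344)≈-11.067831; next y=-3/10·4.077843+1/4·(-11.067831)≈-3.990311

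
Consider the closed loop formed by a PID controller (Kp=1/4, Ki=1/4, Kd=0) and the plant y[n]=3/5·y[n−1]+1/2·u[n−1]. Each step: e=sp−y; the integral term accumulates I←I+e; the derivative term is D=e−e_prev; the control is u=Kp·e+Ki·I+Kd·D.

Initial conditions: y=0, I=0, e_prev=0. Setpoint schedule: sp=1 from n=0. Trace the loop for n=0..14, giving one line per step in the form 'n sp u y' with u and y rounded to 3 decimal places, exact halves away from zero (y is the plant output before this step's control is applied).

0 1 0.500 0.000
1 1 0.625 0.250
2 1 0.706 0.463
3 1 0.757 0.631
4 1 0.786 0.757
5 1 0.802 0.847
6 1 0.809 0.909
7 1 0.811 0.950
8 1 0.811 0.975
9 1 0.809 0.991
10 1 0.808 0.999
11 1 0.806 1.003
12 1 0.804 1.005
13 1 0.803 1.005
14 1 0.802 1.004

(exact arithmetic carried between steps; '≈' marks a value shown rounded to 6 d.p. or computed from one; I and e_prev carry over from the previous line; the table rounds u and y to 3 d.p., halves away from zero)
n=0: y=0, sp=1, e=sp−y=1; I=1, D=e−e_prev=1; u=1/4·1+1/4·1+0·1=0.5; next y=3/5·0+1/2·0.5=0.25
n=1: y=0.25, sp=1, e=sp−y=0.75; I=1.75, D=e−e_prev=-0.25; u=1/4·0.75+1/4·1.75+0·(-0.25)=0.625; next y=3/5·0.25+1/2·0.625=0.4625
n=2: y=0.4625, sp=1, e=sp−y=0.5375; I=2.2875, D=e−e_prev=-0.2125; u=1/4·0.5375+1/4·2.2875+0·(-0.2125)=0.70625; next y=3/5·0.4625+1/2·0.70625=0.630625
n=3: y=0.630625, sp=1, e=sp−y=0.369375; I=2.656875, D=e−e_prev=-0.168125; u=1/4·0.369375+1/4·2.656875+0·(-0.168125)≈0.756563; next y=3/5·0.630625+1/2·0.756563≈0.756656
n=4: y≈0.756656, sp=1, e=sp−y≈0.243344; I≈2.900219, D=e−e_prev≈-0.126031; u=1/4·0.243344+1/4·2.900219+0·(-0.126031)≈0.785891; next y=3/5·0.756656+1/2·0.785891≈0.846939
n=5: y≈0.846939, sp=1, e=sp−y≈0.153061; I≈3.053280, D=e−e_prev≈-0.090283; u=1/4·0.153061+1/4·3.053280+0·(-0.090283)≈0.801585; next y=3/5·0.846939+1/2·0.801585≈0.908956
n=6: y≈0.908956, sp=1, e=sp−y≈0.091044; I≈3.144324, D=e−e_prev≈-0.062017; u=1/4·0.091044+1/4·3.144324+0·(-0.062017)≈0.808842; next y=3/5·0.908956+1/2·0.808842≈0.949795
n=7: y≈0.949795, sp=1, e=sp−y≈0.050205; I≈3.194529, D=e−e_prev≈-0.040839; u=1/4·0.050205+1/4·3.194529+0·(-0.040839)≈0.811184; next y=3/5·0.949795+1/2·0.811184≈0.975469
n=8: y≈0.975469, sp=1, e=sp−y≈0.024531; I≈3.219061, D=e−e_prev≈-0.025674; u=1/4·0.024531+1/4·3.219061+0·(-0.025674)≈0.810898; next y=3/5·0.975469+1/2·0.810898≈0.990730
n=9: y≈0.990730, sp=1, e=sp−y≈0.009270; I≈3.228330, D=e−e_prev≈-0.015262; u=1/4·0.009270+1/4·3.228330+0·(-0.015262)≈0.809400; next y=3/5·0.990730+1/2·0.809400≈0.999138
n=10: y≈0.999138, sp=1, e=sp−y≈0.000862; I≈3.229192, D=e−e_prev≈-0.008408; u=1/4·0.000862+1/4·3.229192+0·(-0.008408)≈0.807514; next y=3/5·0.999138+1/2·0.807514≈1.003240
n=11: y≈1.003240, sp=1, e=sp−y≈-0.003240; I≈3.225953, D=e−e_prev≈-0.004102; u=1/4·(-0.003240)+1/4·3.225953+0·(-0.004102)≈0.805678; next y=3/5·1.003240+1/2·0.805678≈1.004783
n=12: y≈1.004783, sp=1, e=sp−y≈-0.004783; I≈3.221170, D=e−e_prev≈-0.001543; u=1/4·(-0.004783)+1/4·3.221170+0·(-0.001543)≈0.804097; next y=3/5·1.004783+1/2·0.804097≈1.004918
n=13: y≈1.004918, sp=1, e=sp−y≈-0.004918; I≈3.216252, D=e−e_prev≈-0.000135; u=1/4·(-0.004918)+1/4·3.216252+0·(-0.000135)≈0.802833; next y=3/5·1.004918+1/2·0.802833≈1.004368
n=14: y≈1.004368, sp=1, e=sp−y≈-0.004368; I≈3.211884, D=e−e_prev≈0.000551; u=1/4·(-0.004368)+1/4·3.211884+0·0.000551≈0.801879; next y=3/5·1.004368+1/2·0.801879≈1.003560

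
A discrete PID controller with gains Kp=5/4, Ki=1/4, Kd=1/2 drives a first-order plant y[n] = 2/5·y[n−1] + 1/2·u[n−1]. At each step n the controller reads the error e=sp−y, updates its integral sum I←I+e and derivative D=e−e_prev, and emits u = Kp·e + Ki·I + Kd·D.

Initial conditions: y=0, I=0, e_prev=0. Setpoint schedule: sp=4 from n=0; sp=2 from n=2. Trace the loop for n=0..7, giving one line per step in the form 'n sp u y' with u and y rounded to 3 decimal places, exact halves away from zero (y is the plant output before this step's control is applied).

(exact arithmetic carried between steps; '≈' marks a value shown rounded to 6 d.p. or computed from one; I and e_prev carry over from the previous line; the table rounds u and y to 3 d.p., halves away from zero)
n=0: y=0, sp=4, e=sp−y=4; I=4, D=e−e_prev=4; u=5/4·4+1/4·4+1/2·4=8; next y=2/5·0+1/2·8=4
n=1: y=4, sp=4, e=sp−y=0; I=4, D=e−e_prev=-4; u=5/4·0+1/4·4+1/2·(-4)=-1; next y=2/5·4+1/2·(-1)=1.1
n=2: y=1.1, sp=2, e=sp−y=0.9; I=4.9, D=e−e_prev=0.9; u=5/4·0.9+1/4·4.9+1/2·0.9=2.8; next y=2/5·1.1+1/2·2.8=1.84
n=3: y=1.84, sp=2, e=sp−y=0.16; I=5.06, D=e−e_prev=-0.74; u=5/4·0.16+1/4·5.06+1/2·(-0.74)=1.095; next y=2/5·1.84+1/2·1.095=1.2835
n=4: y=1.2835, sp=2, e=sp−y=0.7165; I=5.7765, D=e−e_prev=0.5565; u=5/4·0.7165+1/4·5.7765+1/2·0.5565=2.618; next y=2/5·1.2835+1/2·2.618=1.8224
n=5: y=1.8224, sp=2, e=sp−y=0.1776; I=5.9541, D=e−e_prev=-0.5389; u=5/4·0.1776+1/4·5.9541+1/2·(-0.5389)=1.441075; next y=2/5·1.8224+1/2·1.441075≈1.449498
n=6: y≈1.449498, sp=2, e=sp−y≈0.550503; I≈6.504603, D=e−e_prev≈0.372903; u=5/4·0.550503+1/4·6.504603+1/2·0.372903≈2.50073; next y=2/5·1.449498+1/2·2.50073≈1.830164
n=7: y=1.830164, sp=2, e=sp−y=0.169836; I≈6.674439, D=e−e_prev≈-0.380667; u=5/4·0.169836+1/4·6.674439+1/2·(-0.380667)≈1.690571; next y=2/5·1.830164+1/2·1.690571≈1.577351

0 4 8.000 0.000
1 4 -1.000 4.000
2 2 2.800 1.100
3 2 1.095 1.840
4 2 2.618 1.284
5 2 1.441 1.822
6 2 2.501 1.449
7 2 1.691 1.830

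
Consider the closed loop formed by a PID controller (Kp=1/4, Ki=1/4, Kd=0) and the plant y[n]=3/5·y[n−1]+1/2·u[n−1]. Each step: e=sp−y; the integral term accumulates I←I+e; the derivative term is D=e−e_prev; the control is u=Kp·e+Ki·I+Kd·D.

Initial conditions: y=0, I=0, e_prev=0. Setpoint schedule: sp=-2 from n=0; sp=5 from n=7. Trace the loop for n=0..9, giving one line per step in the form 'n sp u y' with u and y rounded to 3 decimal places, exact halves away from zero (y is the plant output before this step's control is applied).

0 -2 -1.000 0.000
1 -2 -1.250 -0.500
2 -2 -1.413 -0.925
3 -2 -1.513 -1.261
4 -2 -1.572 -1.513
5 -2 -1.603 -1.694
6 -2 -1.618 -1.818
7 5 1.878 -1.900
8 5 2.753 -0.201
9 5 3.325 1.256

(exact arithmetic carried between steps; '≈' marks a value shown rounded to 6 d.p. or computed from one; I and e_prev carry over from the previous line; the table rounds u and y to 3 d.p., halves away from zero)
n=0: y=0, sp=-2, e=sp−y=-2; I=-2, D=e−e_prev=-2; u=1/4·(-2)+1/4·(-2)+0·(-2)=-1; next y=3/5·0+1/2·(-1)=-0.5
n=1: y=-0.5, sp=-2, e=sp−y=-1.5; I=-3.5, D=e−e_prev=0.5; u=1/4·(-1.5)+1/4·(-3.5)+0·0.5=-1.25; next y=3/5·(-0.5)+1/2·(-1.25)=-0.925
n=2: y=-0.925, sp=-2, e=sp−y=-1.075; I=-4.575, D=e−e_prev=0.425; u=1/4·(-1.075)+1/4·(-4.575)+0·0.425=-1.4125; next y=3/5·(-0.925)+1/2·(-1.4125)=-1.26125
n=3: y=-1.26125, sp=-2, e=sp−y=-0.73875; I=-5.31375, D=e−e_prev=0.33625; u=1/4·(-0.73875)+1/4·(-5.31375)+0·0.33625=-1.513125; next y=3/5·(-1.26125)+1/2·(-1.513125)≈-1.513313
n=4: y≈-1.513313, sp=-2, e=sp−y≈-0.486688; I≈-5.800438, D=e−e_prev≈0.252063; u=1/4·(-0.486688)+1/4·(-5.800438)+0·0.252063≈-1.571781; next y=3/5·(-1.513313)+1/2·(-1.571781)≈-1.693878
n=5: y≈-1.693878, sp=-2, e=sp−y≈-0.306122; I≈-6.106559, D=e−e_prev≈0.180566; u=1/4·(-0.306122)+1/4·(-6.106559)+0·0.180566≈-1.603170; next y=3/5·(-1.693878)+1/2·(-1.603170)≈-1.817912
n=6: y≈-1.817912, sp=-2, e=sp−y≈-0.182088; I≈-6.288647, D=e−e_prev≈0.124034; u=1/4·(-0.182088)+1/4·(-6.288647)+0·0.124034≈-1.617684; next y=3/5·(-1.817912)+1/2·(-1.617684)≈-1.899589
n=7: y≈-1.899589, sp=5, e=sp−y≈6.899589; I≈0.610942, D=e−e_prev≈7.081677; u=1/4·6.899589+1/4·0.610942+0·7.081677≈1.877633; next y=3/5·(-1.899589)+1/2·1.877633≈-0.200937
n=8: y≈-0.200937, sp=5, e=sp−y≈5.200937; I≈5.811879, D=e−e_prev≈-1.698652; u=1/4·5.200937+1/4·5.811879+0·(-1.698652)≈2.753204; next y=3/5·(-0.200937)+1/2·2.753204≈1.256040
n=9: y≈1.256040, sp=5, e=sp−y≈3.743960; I≈9.555839, D=e−e_prev≈-1.456977; u=1/4·3.743960+1/4·9.555839+0·(-1.456977)≈3.324950; next y=3/5·1.256040+1/2·3.324950≈2.416099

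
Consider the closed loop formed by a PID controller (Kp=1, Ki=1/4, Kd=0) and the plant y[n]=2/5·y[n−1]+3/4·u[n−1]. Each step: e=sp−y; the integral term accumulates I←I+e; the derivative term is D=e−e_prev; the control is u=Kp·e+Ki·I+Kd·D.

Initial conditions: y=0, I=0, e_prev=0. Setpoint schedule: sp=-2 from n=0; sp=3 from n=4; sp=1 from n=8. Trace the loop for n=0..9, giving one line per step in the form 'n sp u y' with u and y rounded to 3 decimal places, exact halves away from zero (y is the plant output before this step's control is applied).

0 -2 -2.500 0.000
1 -2 -0.656 -1.875
2 -2 -1.479 -1.242
3 -2 -1.214 -1.606
4 3 4.871 -1.552
5 3 0.278 3.032
6 3 2.284 1.422
7 3 1.604 2.281
8 1 -0.509 2.115
9 1 1.276 0.464

(exact arithmetic carried between steps; '≈' marks a value shown rounded to 6 d.p. or computed from one; I and e_prev carry over from the previous line; the table rounds u and y to 3 d.p., halves away from zero)
n=0: y=0, sp=-2, e=sp−y=-2; I=-2, D=e−e_prev=-2; u=1·(-2)+1/4·(-2)+0·(-2)=-2.5; next y=2/5·0+3/4·(-2.5)=-1.875
n=1: y=-1.875, sp=-2, e=sp−y=-0.125; I=-2.125, D=e−e_prev=1.875; u=1·(-0.125)+1/4·(-2.125)+0·1.875=-0.65625; next y=2/5·(-1.875)+3/4·(-0.65625)≈-1.242188
n=2: y≈-1.242188, sp=-2, e=sp−y≈-0.757813; I≈-2.882813, D=e−e_prev≈-0.632813; u=1·(-0.757813)+1/4·(-2.882813)+0·(-0.632813)≈-1.478516; next y=2/5·(-1.242188)+3/4·(-1.478516)≈-1.605762
n=3: y≈-1.605762, sp=-2, e=sp−y≈-0.394238; I≈-3.277051, D=e−e_prev≈0.363574; u=1·(-0.394238)+1/4·(-3.277051)+0·0.363574≈-1.213501; next y=2/5·(-1.605762)+3/4·(-1.213501)≈-1.552430
n=4: y≈-1.552430, sp=3, e=sp−y≈4.552430; I≈1.275380, D=e−e_prev≈4.946669; u=1·4.552430+1/4·1.275380+0·4.946669≈4.871275; next y=2/5·(-1.552430)+3/4·4.871275≈3.032484
n=5: y≈3.032484, sp=3, e=sp−y≈-0.032484; I≈1.242895, D=e−e_prev≈-4.584915; u=1·(-0.032484)+1/4·1.242895+0·(-4.584915)≈0.278239; next y=2/5·3.032484+3/4·0.278239≈1.421673
n=6: y≈1.421673, sp=3, e=sp−y≈1.578327; I≈2.821222, D=e−e_prev≈1.610811; u=1·1.578327+1/4·2.821222+0·1.610811≈2.283632; next y=2/5·1.421673+3/4·2.283632≈2.281393
n=7: y≈2.281393, sp=3, e=sp−y≈0.718607; I≈3.539829, D=e−e_prev≈-0.859720; u=1·0.718607+1/4·3.539829+0·(-0.859720)≈1.603564; next y=2/5·2.281393+3/4·1.603564≈2.115230
n=8: y≈2.115230, sp=1, e=sp−y≈-1.115230; I≈2.424598, D=e−e_prev≈-1.833837; u=1·(-1.115230)+1/4·2.424598+0·(-1.833837)≈-0.509081; next y=2/5·2.115230+3/4·(-0.509081)≈0.464282
n=9: y≈0.464282, sp=1, e=sp−y≈0.535718; I≈2.960317, D=e−e_prev≈1.650948; u=1·0.535718+1/4·2.960317+0·1.650948≈1.275798; next y=2/5·0.464282+3/4·1.275798≈1.142561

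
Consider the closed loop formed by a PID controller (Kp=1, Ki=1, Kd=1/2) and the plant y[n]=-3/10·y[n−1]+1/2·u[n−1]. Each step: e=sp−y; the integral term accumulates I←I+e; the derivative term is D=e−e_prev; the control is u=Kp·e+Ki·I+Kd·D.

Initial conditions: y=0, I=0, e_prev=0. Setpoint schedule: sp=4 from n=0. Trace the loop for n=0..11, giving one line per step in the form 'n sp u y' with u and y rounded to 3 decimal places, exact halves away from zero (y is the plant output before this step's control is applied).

0 4 10.000 0.000
1 4 -0.500 5.000
2 4 17.875 -1.750
3 4 -7.781 9.463
4 4 32.842 -6.729
5 4 -27.448 18.440
6 4 64.936 -19.256
7 4 -74.407 38.245
8 4 137.403 -48.677
9 4 -183.335 83.305
10 4 303.260 -116.659
11 4 -434.280 186.628

(exact arithmetic carried between steps; '≈' marks a value shown rounded to 6 d.p. or computed from one; I and e_prev carry over from the previous line; the table rounds u and y to 3 d.p., halves away from zero)
n=0: y=0, sp=4, e=sp−y=4; I=4, D=e−e_prev=4; u=1·4+1·4+1/2·4=10; next y=-3/10·0+1/2·10=5
n=1: y=5, sp=4, e=sp−y=-1; I=3, D=e−e_prev=-5; u=1·(-1)+1·3+1/2·(-5)=-0.5; next y=-3/10·5+1/2·(-0.5)=-1.75
n=2: y=-1.75, sp=4, e=sp−y=5.75; I=8.75, D=e−e_prev=6.75; u=1·5.75+1·8.75+1/2·6.75=17.875; next y=-3/10·(-1.75)+1/2·17.875=9.4625
n=3: y=9.4625, sp=4, e=sp−y=-5.4625; I=3.2875, D=e−e_prev=-11.2125; u=1·(-5.4625)+1·3.2875+1/2·(-11.2125)=-7.78125; next y=-3/10·9.4625+1/2·(-7.78125)=-6.729375
n=4: y=-6.729375, sp=4, e=sp−y=10.729375; I=14.016875, D=e−e_prev=16.191875; u=1·10.729375+1·14.016875+1/2·16.191875≈32.842188; next y=-3/10·(-6.729375)+1/2·32.842188≈18.439906
n=5: y≈18.439906, sp=4, e=sp−y≈-14.439906; I≈-0.423031, D=e−e_prev≈-25.169281; u=1·(-14.439906)+1·(-0.423031)+1/2·(-25.169281)≈-27.447578; next y=-3/10·18.439906+1/2·(-27.447578)≈-19.255761
n=6: y≈-19.255761, sp=4, e=sp−y≈23.255761; I≈22.832730, D=e−e_prev≈37.695667; u=1·23.255761+1·22.832730+1/2·37.695667≈64.936324; next y=-3/10·(-19.255761)+1/2·64.936324≈38.244890
n=7: y≈38.244890, sp=4, e=sp−y≈-34.244890; I≈-11.412161, D=e−e_prev≈-57.500651; u=1·(-34.244890)+1·(-11.412161)+1/2·(-57.500651)≈-74.407377; next y=-3/10·38.244890+1/2·(-74.407377)≈-48.677155
n=8: y≈-48.677155, sp=4, e=sp−y≈52.677155; I≈41.264995, D=e−e_prev≈86.922046; u=1·52.677155+1·41.264995+1/2·86.922046≈137.403173; next y=-3/10·(-48.677155)+1/2·137.403173≈83.304733
n=9: y≈83.304733, sp=4, e=sp−y≈-79.304733; I≈-38.039738, D=e−e_prev≈-131.981889; u=1·(-79.304733)+1·(-38.039738)+1/2·(-131.981889)≈-183.335416; next y=-3/10·83.304733+1/2·(-183.335416)≈-116.659128
n=10: y≈-116.659128, sp=4, e=sp−y≈120.659128; I≈82.619390, D=e−e_prev≈199.963861; u=1·120.659128+1·82.619390+1/2·199.963861≈303.260448; next y=-3/10·(-116.659128)+1/2·303.260448≈186.627963
n=11: y≈186.627963, sp=4, e=sp−y≈-182.627963; I≈-100.008573, D=e−e_prev≈-303.287091; u=1·(-182.627963)+1·(-100.008573)+1/2·(-303.287091)≈-434.280081; next y=-3/10·186.627963+1/2·(-434.280081)≈-273.128429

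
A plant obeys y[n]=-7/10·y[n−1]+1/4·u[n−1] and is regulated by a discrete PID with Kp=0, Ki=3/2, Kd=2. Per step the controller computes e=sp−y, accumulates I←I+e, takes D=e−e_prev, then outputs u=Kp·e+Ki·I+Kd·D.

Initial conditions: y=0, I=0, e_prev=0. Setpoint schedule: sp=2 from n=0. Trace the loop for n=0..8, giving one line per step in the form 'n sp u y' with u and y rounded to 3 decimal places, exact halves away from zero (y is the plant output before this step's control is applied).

(exact arithmetic carried between steps; '≈' marks a value shown rounded to 6 d.p. or computed from one; I and e_prev carry over from the previous line; the table rounds u and y to 3 d.p., halves away from zero)
n=0: y=0, sp=2, e=sp−y=2; I=2, D=e−e_prev=2; u=0·2+3/2·2+2·2=7; next y=-7/10·0+1/4·7=1.75
n=1: y=1.75, sp=2, e=sp−y=0.25; I=2.25, D=e−e_prev=-1.75; u=0·0.25+3/2·2.25+2·(-1.75)=-0.125; next y=-7/10·1.75+1/4·(-0.125)=-1.25625
n=2: y=-1.25625, sp=2, e=sp−y=3.25625; I=5.50625, D=e−e_prev=3.00625; u=0·3.25625+3/2·5.50625+2·3.00625=14.271875; next y=-7/10·(-1.25625)+1/4·14.271875≈4.447344
n=3: y≈4.447344, sp=2, e=sp−y≈-2.447344; I≈3.058906, D=e−e_prev≈-5.703594; u=0·(-2.447344)+3/2·3.058906+2·(-5.703594)≈-6.818828; next y=-7/10·4.447344+1/4·(-6.818828)≈-4.817848
n=4: y≈-4.817848, sp=2, e=sp−y≈6.817848; I≈9.876754, D=e−e_prev≈9.265191; u=0·6.817848+3/2·9.876754+2·9.265191≈33.345514; next y=-7/10·(-4.817848)+1/4·33.345514≈11.708872
n=5: y≈11.708872, sp=2, e=sp−y≈-9.708872; I≈0.167882, D=e−e_prev≈-16.526719; u=0·(-9.708872)+3/2·0.167882+2·(-16.526719)≈-32.801616; next y=-7/10·11.708872+1/4·(-32.801616)≈-16.396614
n=6: y≈-16.396614, sp=2, e=sp−y≈18.396614; I≈18.564496, D=e−e_prev≈28.105486; u=0·18.396614+3/2·18.564496+2·28.105486≈84.057716; next y=-7/10·(-16.396614)+1/4·84.057716≈32.492059
n=7: y≈32.492059, sp=2, e=sp−y≈-30.492059; I≈-11.927563, D=e−e_prev≈-48.888673; u=0·(-30.492059)+3/2·(-11.927563)+2·(-48.888673)≈-115.668690; next y=-7/10·32.492059+1/4·(-115.668690)≈-51.661614
n=8: y≈-51.661614, sp=2, e=sp−y≈53.661614; I≈41.734051, D=e−e_prev≈84.153673; u=0·53.661614+3/2·41.734051+2·84.153673≈230.908423; next y=-7/10·(-51.661614)+1/4·230.908423≈93.890235

0 2 7.000 0.000
1 2 -0.125 1.750
2 2 14.272 -1.256
3 2 -6.819 4.447
4 2 33.346 -4.818
5 2 -32.802 11.709
6 2 84.058 -16.397
7 2 -115.669 32.492
8 2 230.908 -51.662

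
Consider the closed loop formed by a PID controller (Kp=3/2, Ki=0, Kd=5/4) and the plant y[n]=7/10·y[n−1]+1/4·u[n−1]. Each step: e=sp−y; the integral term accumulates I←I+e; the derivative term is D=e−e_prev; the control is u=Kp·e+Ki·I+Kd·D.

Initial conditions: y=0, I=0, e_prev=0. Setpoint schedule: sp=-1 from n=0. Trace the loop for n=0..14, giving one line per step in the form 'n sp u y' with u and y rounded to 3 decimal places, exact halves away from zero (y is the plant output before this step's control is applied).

0 -1 -2.750 0.000
1 -1 0.391 -0.688
2 -1 -1.304 -0.384
3 -1 -0.344 -0.595
4 -1 -0.862 -0.502
5 -1 -0.568 -0.567
6 -1 -0.726 -0.539
7 -1 -0.637 -0.559
8 -1 -0.685 -0.550
9 -1 -0.658 -0.557
10 -1 -0.672 -0.554
11 -1 -0.664 -0.556
12 -1 -0.668 -0.555
13 -1 -0.666 -0.556
14 -1 -0.667 -0.555

(exact arithmetic carried between steps; '≈' marks a value shown rounded to 6 d.p. or computed from one; I and e_prev carry over from the previous line; the table rounds u and y to 3 d.p., halves away from zero)
n=0: y=0, sp=-1, e=sp−y=-1; I=-1, D=e−e_prev=-1; u=3/2·(-1)+0·(-1)+5/4·(-1)=-2.75; next y=7/10·0+1/4·(-2.75)=-0.6875
n=1: y=-0.6875, sp=-1, e=sp−y=-0.3125; I=-1.3125, D=e−e_prev=0.6875; u=3/2·(-0.3125)+0·(-1.3125)+5/4·0.6875=0.390625; next y=7/10·(-0.6875)+1/4·0.390625≈-0.383594
n=2: y≈-0.383594, sp=-1, e=sp−y≈-0.616406; I≈-1.928906, D=e−e_prev≈-0.303906; u=3/2·(-0.616406)+0·(-1.928906)+5/4·(-0.303906)≈-1.304492; next y=7/10·(-0.383594)+1/4·(-1.304492)≈-0.594639
n=3: y≈-0.594639, sp=-1, e=sp−y≈-0.405361; I≈-2.334268, D=e−e_prev≈0.211045; u=3/2·(-0.405361)+0·(-2.334268)+5/4·0.211045≈-0.344236; next y=7/10·(-0.594639)+1/4·(-0.344236)≈-0.502306
n=4: y≈-0.502306, sp=-1, e=sp−y≈-0.497694; I≈-2.831962, D=e−e_prev≈-0.092333; u=3/2·(-0.497694)+0·(-2.831962)+5/4·(-0.092333)≈-0.861957; next y=7/10·(-0.502306)+1/4·(-0.861957)≈-0.567103
n=5: y≈-0.567103, sp=-1, e=sp−y≈-0.432897; I≈-3.264858, D=e−e_prev≈0.064797; u=3/2·(-0.432897)+0·(-3.264858)+5/4·0.064797≈-0.568348; next y=7/10·(-0.567103)+1/4·(-0.568348)≈-0.539059
n=6: y≈-0.539059, sp=-1, e=sp−y≈-0.460941; I≈-3.725799, D=e−e_prev≈-0.028044; u=3/2·(-0.460941)+0·(-3.725799)+5/4·(-0.028044)≈-0.726466; next y=7/10·(-0.539059)+1/4·(-0.726466)≈-0.558958
n=7: y≈-0.558958, sp=-1, e=sp−y≈-0.441042; I≈-4.166841, D=e−e_prev≈0.019899; u=3/2·(-0.441042)+0·(-4.166841)+5/4·0.019899≈-0.636690; next y=7/10·(-0.558958)+1/4·(-0.636690)≈-0.550443
n=8: y≈-0.550443, sp=-1, e=sp−y≈-0.449557; I≈-4.616398, D=e−e_prev≈-0.008515; u=3/2·(-0.449557)+0·(-4.616398)+5/4·(-0.008515)≈-0.684979; next y=7/10·(-0.550443)+1/4·(-0.684979)≈-0.556555
n=9: y≈-0.556555, sp=-1, e=sp−y≈-0.443445; I≈-5.059843, D=e−e_prev≈0.006112; u=3/2·(-0.443445)+0·(-5.059843)+5/4·0.006112≈-0.657528; next y=7/10·(-0.556555)+1/4·(-0.657528)≈-0.553970
n=10: y≈-0.553970, sp=-1, e=sp−y≈-0.446030; I≈-5.505872, D=e−e_prev≈-0.002585; u=3/2·(-0.446030)+0·(-5.505872)+5/4·(-0.002585)≈-0.672275; next y=7/10·(-0.553970)+1/4·(-0.672275)≈-0.555848
n=11: y≈-0.555848, sp=-1, e=sp−y≈-0.444152; I≈-5.950024, D=e−e_prev≈0.001878; u=3/2·(-0.444152)+0·(-5.950024)+5/4·0.001878≈-0.663881; next y=7/10·(-0.555848)+1/4·(-0.663881)≈-0.555064
n=12: y≈-0.555064, sp=-1, e=sp−y≈-0.444936; I≈-6.394960, D=e−e_prev≈-0.000784; u=3/2·(-0.444936)+0·(-6.394960)+5/4·(-0.000784)≈-0.668384; next y=7/10·(-0.555064)+1/4·(-0.668384)≈-0.555641
n=13: y≈-0.555641, sp=-1, e=sp−y≈-0.444359; I≈-6.839320, D=e−e_prev≈0.000577; u=3/2·(-0.444359)+0·(-6.839320)+5/4·0.000577≈-0.665818; next y=7/10·(-0.555641)+1/4·(-0.665818)≈-0.555403
n=14: y≈-0.555403, sp=-1, e=sp−y≈-0.444597; I≈-7.283917, D=e−e_prev≈-0.000238; u=3/2·(-0.444597)+0·(-7.283917)+5/4·(-0.000238)≈-0.667193; next y=7/10·(-0.555403)+1/4·(-0.667193)≈-0.555580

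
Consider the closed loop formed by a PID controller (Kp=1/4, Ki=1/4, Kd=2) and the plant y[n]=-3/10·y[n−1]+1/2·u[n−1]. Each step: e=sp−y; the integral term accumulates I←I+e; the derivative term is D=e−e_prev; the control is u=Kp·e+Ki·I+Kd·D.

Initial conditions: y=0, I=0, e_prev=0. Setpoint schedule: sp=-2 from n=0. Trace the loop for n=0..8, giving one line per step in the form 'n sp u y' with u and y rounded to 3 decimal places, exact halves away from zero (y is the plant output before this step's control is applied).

(exact arithmetic carried between steps; '≈' marks a value shown rounded to 6 d.p. or computed from one; I and e_prev carry over from the previous line; the table rounds u and y to 3 d.p., halves away from zero)
n=0: y=0, sp=-2, e=sp−y=-2; I=-2, D=e−e_prev=-2; u=1/4·(-2)+1/4·(-2)+2·(-2)=-5; next y=-3/10·0+1/2·(-5)=-2.5
n=1: y=-2.5, sp=-2, e=sp−y=0.5; I=-1.5, D=e−e_prev=2.5; u=1/4·0.5+1/4·(-1.5)+2·2.5=4.75; next y=-3/10·(-2.5)+1/2·4.75=3.125
n=2: y=3.125, sp=-2, e=sp−y=-5.125; I=-6.625, D=e−e_prev=-5.625; u=1/4·(-5.125)+1/4·(-6.625)+2·(-5.625)=-14.1875; next y=-3/10·3.125+1/2·(-14.1875)=-8.03125
n=3: y=-8.03125, sp=-2, e=sp−y=6.03125; I=-0.59375, D=e−e_prev=11.15625; u=1/4·6.03125+1/4·(-0.59375)+2·11.15625=23.671875; next y=-3/10·(-8.03125)+1/2·23.671875≈14.245313
n=4: y≈14.245313, sp=-2, e=sp−y≈-16.245313; I≈-16.839063, D=e−e_prev≈-22.276563; u=1/4·(-16.245313)+1/4·(-16.839063)+2·(-22.276563)≈-52.824219; next y=-3/10·14.245313+1/2·(-52.824219)≈-30.685703
n=5: y≈-30.685703, sp=-2, e=sp−y≈28.685703; I≈11.846641, D=e−e_prev≈44.931016; u=1/4·28.685703+1/4·11.846641+2·44.931016≈99.995117; next y=-3/10·(-30.685703)+1/2·99.995117≈59.203270
n=6: y≈59.203270, sp=-2, e=sp−y≈-61.203270; I≈-49.356629, D=e−e_prev≈-89.888973; u=1/4·(-61.203270)+1/4·(-49.356629)+2·(-89.888973)≈-207.417920; next y=-3/10·59.203270+1/2·(-207.417920)≈-121.469941
n=7: y≈-121.469941, sp=-2, e=sp−y≈119.469941; I≈70.113312, D=e−e_prev≈180.673210; u=1/4·119.469941+1/4·70.113312+2·180.673210≈408.742234; next y=-3/10·(-121.469941)+1/2·408.742234≈240.812099
n=8: y≈240.812099, sp=-2, e=sp−y≈-242.812099; I≈-172.698787, D=e−e_prev≈-362.282040; u=1/4·(-242.812099)+1/4·(-172.698787)+2·(-362.282040)≈-828.441802; next y=-3/10·240.812099+1/2·(-828.441802)≈-486.464531

0 -2 -5.000 0.000
1 -2 4.750 -2.500
2 -2 -14.188 3.125
3 -2 23.672 -8.031
4 -2 -52.824 14.245
5 -2 99.995 -30.686
6 -2 -207.418 59.203
7 -2 408.742 -121.470
8 -2 -828.442 240.812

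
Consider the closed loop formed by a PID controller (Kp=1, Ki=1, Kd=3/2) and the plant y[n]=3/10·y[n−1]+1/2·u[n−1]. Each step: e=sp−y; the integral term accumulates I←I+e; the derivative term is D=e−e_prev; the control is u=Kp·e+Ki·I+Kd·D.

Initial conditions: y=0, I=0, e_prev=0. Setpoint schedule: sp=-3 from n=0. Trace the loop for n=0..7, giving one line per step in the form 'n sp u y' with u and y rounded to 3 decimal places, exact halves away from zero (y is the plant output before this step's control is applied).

(exact arithmetic carried between steps; '≈' marks a value shown rounded to 6 d.p. or computed from one; I and e_prev carry over from the previous line; the table rounds u and y to 3 d.p., halves away from zero)
n=0: y=0, sp=-3, e=sp−y=-3; I=-3, D=e−e_prev=-3; u=1·(-3)+1·(-3)+3/2·(-3)=-10.5; next y=3/10·0+1/2·(-10.5)=-5.25
n=1: y=-5.25, sp=-3, e=sp−y=2.25; I=-0.75, D=e−e_prev=5.25; u=1·2.25+1·(-0.75)+3/2·5.25=9.375; next y=3/10·(-5.25)+1/2·9.375=3.1125
n=2: y=3.1125, sp=-3, e=sp−y=-6.1125; I=-6.8625, D=e−e_prev=-8.3625; u=1·(-6.1125)+1·(-6.8625)+3/2·(-8.3625)=-25.51875; next y=3/10·3.1125+1/2·(-25.51875)=-11.825625
n=3: y=-11.825625, sp=-3, e=sp−y=8.825625; I=1.963125, D=e−e_prev=14.938125; u=1·8.825625+1·1.963125+3/2·14.938125≈33.195938; next y=3/10·(-11.825625)+1/2·33.195938≈13.050281
n=4: y≈13.050281, sp=-3, e=sp−y≈-16.050281; I≈-14.087156, D=e−e_prev≈-24.875906; u=1·(-16.050281)+1·(-14.087156)+3/2·(-24.875906)≈-67.451297; next y=3/10·13.050281+1/2·(-67.451297)≈-29.810564
n=5: y≈-29.810564, sp=-3, e=sp−y≈26.810564; I≈12.723408, D=e−e_prev≈42.860845; u=1·26.810564+1·12.723408+3/2·42.860845≈103.825240; next y=3/10·(-29.810564)+1/2·103.825240≈42.969451
n=6: y≈42.969451, sp=-3, e=sp−y≈-45.969451; I≈-33.246043, D=e−e_prev≈-72.780015; u=1·(-45.969451)+1·(-33.246043)+3/2·(-72.780015)≈-188.385516; next y=3/10·42.969451+1/2·(-188.385516)≈-81.301923
n=7: y≈-81.301923, sp=-3, e=sp−y≈78.301923; I≈45.055880, D=e−e_prev≈124.271373; u=1·78.301923+1·45.055880+3/2·124.271373≈309.764862; next y=3/10·(-81.301923)+1/2·309.764862≈130.491854

0 -3 -10.500 0.000
1 -3 9.375 -5.250
2 -3 -25.519 3.113
3 -3 33.196 -11.826
4 -3 -67.451 13.050
5 -3 103.825 -29.811
6 -3 -188.386 42.969
7 -3 309.765 -81.302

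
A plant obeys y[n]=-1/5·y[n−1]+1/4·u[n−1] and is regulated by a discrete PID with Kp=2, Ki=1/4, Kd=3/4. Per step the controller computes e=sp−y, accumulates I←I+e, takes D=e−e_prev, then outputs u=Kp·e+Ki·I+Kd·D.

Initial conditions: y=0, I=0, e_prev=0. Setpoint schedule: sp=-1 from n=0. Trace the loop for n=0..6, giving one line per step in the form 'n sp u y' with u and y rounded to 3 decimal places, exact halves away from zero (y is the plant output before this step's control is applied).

(exact arithmetic carried between steps; '≈' marks a value shown rounded to 6 d.p. or computed from one; I and e_prev carry over from the previous line; the table rounds u and y to 3 d.p., halves away from zero)
n=0: y=0, sp=-1, e=sp−y=-1; I=-1, D=e−e_prev=-1; u=2·(-1)+1/4·(-1)+3/4·(-1)=-3; next y=-1/5·0+1/4·(-3)=-0.75
n=1: y=-0.75, sp=-1, e=sp−y=-0.25; I=-1.25, D=e−e_prev=0.75; u=2·(-0.25)+1/4·(-1.25)+3/4·0.75=-0.25; next y=-1/5·(-0.75)+1/4·(-0.25)=0.0875
n=2: y=0.0875, sp=-1, e=sp−y=-1.0875; I=-2.3375, D=e−e_prev=-0.8375; u=2·(-1.0875)+1/4·(-2.3375)+3/4·(-0.8375)=-3.3875; next y=-1/5·0.0875+1/4·(-3.3875)=-0.864375
n=3: y=-0.864375, sp=-1, e=sp−y=-0.135625; I=-2.473125, D=e−e_prev=0.951875; u=2·(-0.135625)+1/4·(-2.473125)+3/4·0.951875=-0.175625; next y=-1/5·(-0.864375)+1/4·(-0.175625)≈0.128969
n=4: y≈0.128969, sp=-1, e=sp−y≈-1.128969; I≈-3.602094, D=e−e_prev≈-0.993344; u=2·(-1.128969)+1/4·(-3.602094)+3/4·(-0.993344)≈-3.903469; next y=-1/5·0.128969+1/4·(-3.903469)≈-1.001661
n=5: y≈-1.001661, sp=-1, e=sp−y≈0.001661; I≈-3.600433, D=e−e_prev≈1.130630; u=2·0.001661+1/4·(-3.600433)+3/4·1.130630≈-0.048814; next y=-1/5·(-1.001661)+1/4·(-0.048814)≈0.188129
n=6: y≈0.188129, sp=-1, e=sp−y≈-1.188129; I≈-4.788561, D=e−e_prev≈-1.189790; u=2·(-1.188129)+1/4·(-4.788561)+3/4·(-1.189790)≈-4.465740; next y=-1/5·0.188129+1/4·(-4.465740)≈-1.154061

0 -1 -3.000 0.000
1 -1 -0.250 -0.750
2 -1 -3.388 0.088
3 -1 -0.176 -0.864
4 -1 -3.903 0.129
5 -1 -0.049 -1.002
6 -1 -4.466 0.188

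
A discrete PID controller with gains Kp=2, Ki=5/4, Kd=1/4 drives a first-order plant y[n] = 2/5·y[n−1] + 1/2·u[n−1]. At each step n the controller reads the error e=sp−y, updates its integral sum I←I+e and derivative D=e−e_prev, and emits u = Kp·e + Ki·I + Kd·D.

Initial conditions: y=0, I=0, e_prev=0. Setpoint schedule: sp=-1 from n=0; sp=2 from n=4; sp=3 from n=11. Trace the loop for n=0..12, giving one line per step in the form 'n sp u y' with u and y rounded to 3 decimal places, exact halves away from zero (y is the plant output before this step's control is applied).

0 -1 -3.500 0.000
1 -1 1.625 -1.750
2 -1 -4.394 0.113
3 -1 2.607 -2.152
4 2 4.900 0.443
5 2 -0.900 2.627
6 2 5.954 0.601
7 2 -1.962 3.217
8 2 7.360 0.306
9 2 -3.488 3.803
10 2 9.222 -0.223
11 3 -2.112 4.522
12 3 10.114 0.753

(exact arithmetic carried between steps; '≈' marks a value shown rounded to 6 d.p. or computed from one; I and e_prev carry over from the previous line; the table rounds u and y to 3 d.p., halves away from zero)
n=0: y=0, sp=-1, e=sp−y=-1; I=-1, D=e−e_prev=-1; u=2·(-1)+5/4·(-1)+1/4·(-1)=-3.5; next y=2/5·0+1/2·(-3.5)=-1.75
n=1: y=-1.75, sp=-1, e=sp−y=0.75; I=-0.25, D=e−e_prev=1.75; u=2·0.75+5/4·(-0.25)+1/4·1.75=1.625; next y=2/5·(-1.75)+1/2·1.625=0.1125
n=2: y=0.1125, sp=-1, e=sp−y=-1.1125; I=-1.3625, D=e−e_prev=-1.8625; u=2·(-1.1125)+5/4·(-1.3625)+1/4·(-1.8625)=-4.39375; next y=2/5·0.1125+1/2·(-4.39375)=-2.151875
n=3: y=-2.151875, sp=-1, e=sp−y=1.151875; I=-0.210625, D=e−e_prev=2.264375; u=2·1.151875+5/4·(-0.210625)+1/4·2.264375≈2.606563; next y=2/5·(-2.151875)+1/2·2.606563≈0.442531
n=4: y≈0.442531, sp=2, e=sp−y≈1.557469; I≈1.346844, D=e−e_prev≈0.405594; u=2·1.557469+5/4·1.346844+1/4·0.405594≈4.899891; next y=2/5·0.442531+1/2·4.899891≈2.626958
n=5: y≈2.626958, sp=2, e=sp−y≈-0.626958; I≈0.719886, D=e−e_prev≈-2.184427; u=2·(-0.626958)+5/4·0.719886+1/4·(-2.184427)≈-0.900165; next y=2/5·2.626958+1/2·(-0.900165)≈0.600701
n=6: y≈0.600701, sp=2, e=sp−y≈1.399299; I≈2.119185, D=e−e_prev≈2.026257; u=2·1.399299+5/4·2.119185+1/4·2.026257≈5.954144; next y=2/5·0.600701+1/2·5.954144≈3.217352
n=7: y≈3.217352, sp=2, e=sp−y≈-1.217352; I≈0.901833, D=e−e_prev≈-2.616652; u=2·(-1.217352)+5/4·0.901833+1/4·(-2.616652)≈-1.961577; next y=2/5·3.217352+1/2·(-1.961577)≈0.306153
n=8: y≈0.306153, sp=2, e=sp−y≈1.693847; I≈2.595680, D=e−e_prev≈2.911200; u=2·1.693847+5/4·2.595680+1/4·2.911200≈7.360095; next y=2/5·0.306153+1/2·7.360095≈3.802509
n=9: y≈3.802509, sp=2, e=sp−y≈-1.802509; I≈0.793172, D=e−e_prev≈-3.496356; u=2·(-1.802509)+5/4·0.793172+1/4·(-3.496356)≈-3.487642; next y=2/5·3.802509+1/2·(-3.487642)≈-0.222817
n=10: y≈-0.222817, sp=2, e=sp−y≈2.222817; I≈3.015989, D=e−e_prev≈4.025326; u=2·2.222817+5/4·3.015989+1/4·4.025326≈9.221953; next y=2/5·(-0.222817)+1/2·9.221953≈4.521849
n=11: y≈4.521849, sp=3, e=sp−y≈-1.521849; I≈1.494140, D=e−e_prev≈-3.744667; u=2·(-1.521849)+5/4·1.494140+1/4·(-3.744667)≈-2.112191; next y=2/5·4.521849+1/2·(-2.112191)≈0.752644
n=12: y≈0.752644, sp=3, e=sp−y≈2.247356; I≈3.741495, D=e−e_prev≈3.769205; u=2·2.247356+5/4·3.741495+1/4·3.769205≈10.113882; next y=2/5·0.752644+1/2·10.113882≈5.357999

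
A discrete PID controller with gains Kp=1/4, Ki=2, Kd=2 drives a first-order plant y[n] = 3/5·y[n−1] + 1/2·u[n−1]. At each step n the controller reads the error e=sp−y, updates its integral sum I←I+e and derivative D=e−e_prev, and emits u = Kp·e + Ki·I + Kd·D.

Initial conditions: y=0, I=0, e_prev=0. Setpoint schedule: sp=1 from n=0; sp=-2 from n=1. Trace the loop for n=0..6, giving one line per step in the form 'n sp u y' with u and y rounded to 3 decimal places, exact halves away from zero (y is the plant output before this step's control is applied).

0 1 4.250 0.000
1 -2 -17.531 2.125
2 -2 25.335 -7.491
3 -2 -49.486 8.173
4 -2 80.548 -19.839
5 -2 -144.689 28.370
6 -2 246.683 -55.322

(exact arithmetic carried between steps; '≈' marks a value shown rounded to 6 d.p. or computed from one; I and e_prev carry over from the previous line; the table rounds u and y to 3 d.p., halves away from zero)
n=0: y=0, sp=1, e=sp−y=1; I=1, D=e−e_prev=1; u=1/4·1+2·1+2·1=4.25; next y=3/5·0+1/2·4.25=2.125
n=1: y=2.125, sp=-2, e=sp−y=-4.125; I=-3.125, D=e−e_prev=-5.125; u=1/4·(-4.125)+2·(-3.125)+2·(-5.125)=-17.53125; next y=3/5·2.125+1/2·(-17.53125)=-7.490625
n=2: y=-7.490625, sp=-2, e=sp−y=5.490625; I=2.365625, D=e−e_prev=9.615625; u=1/4·5.490625+2·2.365625+2·9.615625≈25.335156; next y=3/5·(-7.490625)+1/2·25.335156≈8.173203
n=3: y≈8.173203, sp=-2, e=sp−y≈-10.173203; I≈-7.807578, D=e−e_prev≈-15.663828; u=1/4·(-10.173203)+2·(-7.807578)+2·(-15.663828)≈-49.486113; next y=3/5·8.173203+1/2·(-49.486113)≈-19.839135
n=4: y≈-19.839135, sp=-2, e=sp−y≈17.839135; I≈10.031557, D=e−e_prev≈28.012338; u=1/4·17.839135+2·10.031557+2·28.012338≈80.547573; next y=3/5·(-19.839135)+1/2·80.547573≈28.370306
n=5: y≈28.370306, sp=-2, e=sp−y≈-30.370306; I≈-20.338749, D=e−e_prev≈-48.209440; u=1/4·(-30.370306)+2·(-20.338749)+2·(-48.209440)≈-144.688955; next y=3/5·28.370306+1/2·(-144.688955)≈-55.322294
n=6: y≈-55.322294, sp=-2, e=sp−y≈53.322294; I≈32.983545, D=e−e_prev≈83.692600; u=1/4·53.322294+2·32.983545+2·83.692600≈246.682863; next y=3/5·(-55.322294)+1/2·246.682863≈90.148055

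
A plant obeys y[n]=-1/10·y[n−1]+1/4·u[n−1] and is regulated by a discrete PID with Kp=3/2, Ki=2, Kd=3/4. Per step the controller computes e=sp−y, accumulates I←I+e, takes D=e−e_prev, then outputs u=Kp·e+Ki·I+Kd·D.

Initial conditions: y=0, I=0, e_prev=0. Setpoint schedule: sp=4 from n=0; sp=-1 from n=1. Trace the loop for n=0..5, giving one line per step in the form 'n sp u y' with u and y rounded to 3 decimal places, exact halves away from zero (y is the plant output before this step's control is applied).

(exact arithmetic carried between steps; '≈' marks a value shown rounded to 6 d.p. or computed from one; I and e_prev carry over from the previous line; the table rounds u and y to 3 d.p., halves away from zero)
n=0: y=0, sp=4, e=sp−y=4; I=4, D=e−e_prev=4; u=3/2·4+2·4+3/4·4=17; next y=-1/10·0+1/4·17=4.25
n=1: y=4.25, sp=-1, e=sp−y=-5.25; I=-1.25, D=e−e_prev=-9.25; u=3/2·(-5.25)+2·(-1.25)+3/4·(-9.25)=-17.3125; next y=-1/10·4.25+1/4·(-17.3125)=-4.753125
n=2: y=-4.753125, sp=-1, e=sp−y=3.753125; I=2.503125, D=e−e_prev=9.003125; u=3/2·3.753125+2·2.503125+3/4·9.003125≈17.388281; next y=-1/10·(-4.753125)+1/4·17.388281≈4.822383
n=3: y≈4.822383, sp=-1, e=sp−y≈-5.822383; I≈-3.319258, D=e−e_prev≈-9.575508; u=3/2·(-5.822383)+2·(-3.319258)+3/4·(-9.575508)≈-22.553721; next y=-1/10·4.822383+1/4·(-22.553721)≈-6.120668
n=4: y≈-6.120668, sp=-1, e=sp−y≈5.120668; I≈1.801411, D=e−e_prev≈10.943051; u=3/2·5.120668+2·1.801411+3/4·10.943051≈19.491112; next y=-1/10·(-6.120668)+1/4·19.491112≈5.484845
n=5: y≈5.484845, sp=-1, e=sp−y≈-6.484845; I≈-4.683434, D=e−e_prev≈-11.605513; u=3/2·(-6.484845)+2·(-4.683434)+3/4·(-11.605513)≈-27.798271; next y=-1/10·5.484845+1/4·(-27.798271)≈-7.498052

0 4 17.000 0.000
1 -1 -17.313 4.250
2 -1 17.388 -4.753
3 -1 -22.554 4.822
4 -1 19.491 -6.121
5 -1 -27.798 5.485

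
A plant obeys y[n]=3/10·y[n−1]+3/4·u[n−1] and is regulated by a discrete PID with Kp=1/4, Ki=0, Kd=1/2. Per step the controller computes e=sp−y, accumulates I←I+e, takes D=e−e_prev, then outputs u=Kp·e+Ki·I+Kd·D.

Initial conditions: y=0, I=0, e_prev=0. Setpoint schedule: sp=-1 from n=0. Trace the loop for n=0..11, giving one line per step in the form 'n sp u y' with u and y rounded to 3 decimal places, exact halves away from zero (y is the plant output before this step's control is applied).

0 -1 -0.750 0.000
1 -1 0.172 -0.563
2 -1 -0.501 -0.040
3 -1 0.021 -0.388
4 -1 -0.369 -0.101
5 -1 -0.070 -0.307
6 -1 -0.295 -0.145
7 -1 -0.124 -0.264
8 -1 -0.253 -0.172
9 -1 -0.155 -0.241
10 -1 -0.229 -0.189
11 -1 -0.173 -0.228

(exact arithmetic carried between steps; '≈' marks a value shown rounded to 6 d.p. or computed from one; I and e_prev carry over from the previous line; the table rounds u and y to 3 d.p., halves away from zero)
n=0: y=0, sp=-1, e=sp−y=-1; I=-1, D=e−e_prev=-1; u=1/4·(-1)+0·(-1)+1/2·(-1)=-0.75; next y=3/10·0+3/4·(-0.75)=-0.5625
n=1: y=-0.5625, sp=-1, e=sp−y=-0.4375; I=-1.4375, D=e−e_prev=0.5625; u=1/4·(-0.4375)+0·(-1.4375)+1/2·0.5625=0.171875; next y=3/10·(-0.5625)+3/4·0.171875≈-0.039844
n=2: y≈-0.039844, sp=-1, e=sp−y≈-0.960156; I≈-2.397656, D=e−e_prev≈-0.522656; u=1/4·(-0.960156)+0·(-2.397656)+1/2·(-0.522656)≈-0.501367; next y=3/10·(-0.039844)+3/4·(-0.501367)≈-0.387979
n=3: y≈-0.387979, sp=-1, e=sp−y≈-0.612021; I≈-3.009678, D=e−e_prev≈0.348135; u=1/4·(-0.612021)+0·(-3.009678)+1/2·0.348135≈0.021062; next y=3/10·(-0.387979)+3/4·0.021062≈-0.100597
n=4: y≈-0.100597, sp=-1, e=sp−y≈-0.899403; I≈-3.909081, D=e−e_prev≈-0.287381; u=1/4·(-0.899403)+0·(-3.909081)+1/2·(-0.287381)≈-0.368541; next y=3/10·(-0.100597)+3/4·(-0.368541)≈-0.306585
n=5: y≈-0.306585, sp=-1, e=sp−y≈-0.693415; I≈-4.602495, D=e−e_prev≈0.205988; u=1/4·(-0.693415)+0·(-4.602495)+1/2·0.205988≈-0.070360; next y=3/10·(-0.306585)+3/4·(-0.070360)≈-0.144745
n=6: y≈-0.144745, sp=-1, e=sp−y≈-0.855255; I≈-5.457750, D=e−e_prev≈-0.161840; u=1/4·(-0.855255)+0·(-5.457750)+1/2·(-0.161840)≈-0.294734; next y=3/10·(-0.144745)+3/4·(-0.294734)≈-0.264474
n=7: y≈-0.264474, sp=-1, e=sp−y≈-0.735526; I≈-6.193276, D=e−e_prev≈0.119729; u=1/4·(-0.735526)+0·(-6.193276)+1/2·0.119729≈-0.124017; next y=3/10·(-0.264474)+3/4·(-0.124017)≈-0.172355
n=8: y≈-0.172355, sp=-1, e=sp−y≈-0.827645; I≈-7.020921, D=e−e_prev≈-0.092119; u=1/4·(-0.827645)+0·(-7.020921)+1/2·(-0.092119)≈-0.252971; next y=3/10·(-0.172355)+3/4·(-0.252971)≈-0.241434
n=9: y≈-0.241434, sp=-1, e=sp−y≈-0.758566; I≈-7.779487, D=e−e_prev≈0.069079; u=1/4·(-0.758566)+0·(-7.779487)+1/2·0.069079≈-0.155102; next y=3/10·(-0.241434)+3/4·(-0.155102)≈-0.188757
n=10: y≈-0.188757, sp=-1, e=sp−y≈-0.811243; I≈-8.590730, D=e−e_prev≈-0.052678; u=1/4·(-0.811243)+0·(-8.590730)+1/2·(-0.052678)≈-0.229150; next y=3/10·(-0.188757)+3/4·(-0.229150)≈-0.228489
n=11: y≈-0.228489, sp=-1, e=sp−y≈-0.771511; I≈-9.362241, D=e−e_prev≈0.039733; u=1/4·(-0.771511)+0·(-9.362241)+1/2·0.039733≈-0.173011; next y=3/10·(-0.228489)+3/4·(-0.173011)≈-0.198305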